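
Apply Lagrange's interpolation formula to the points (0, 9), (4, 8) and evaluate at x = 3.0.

Lagrange interpolation formula:
P(x) = Σ yᵢ × Lᵢ(x)
where Lᵢ(x) = Π_{j≠i} (x - xⱼ)/(xᵢ - xⱼ)

L_0(3.0) = (3.0 - 4)/(0 - 4) = 0.250000
L_1(3.0) = (3.0 - 0)/(4 - 0) = 0.750000

P(3.0) = 9×L_0(3.0) + 8×L_1(3.0)
P(3.0) = 8.250000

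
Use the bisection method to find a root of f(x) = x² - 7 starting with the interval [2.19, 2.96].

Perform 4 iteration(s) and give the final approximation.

f(x) = x² - 7
Initial interval: [2.19, 2.96]

Iteration 1:
  c_1 = (2.190000 + 2.960000)/2 = 2.575000
  f(c_1) = f(2.575000) = -0.369375
  f(a) × f(c) ≥ 0, new interval: [2.575000, 2.960000]
Iteration 2:
  c_2 = (2.575000 + 2.960000)/2 = 2.767500
  f(c_2) = f(2.767500) = 0.659056
  f(a) × f(c) < 0, new interval: [2.575000, 2.767500]
Iteration 3:
  c_3 = (2.575000 + 2.767500)/2 = 2.671250
  f(c_3) = f(2.671250) = 0.135577
  f(a) × f(c) < 0, new interval: [2.575000, 2.671250]
Iteration 4:
  c_4 = (2.575000 + 2.671250)/2 = 2.623125
  f(c_4) = f(2.623125) = -0.119215
  f(a) × f(c) ≥ 0, new interval: [2.623125, 2.671250]

After 4 iteration(s), the approximation is c_4 = 2.623125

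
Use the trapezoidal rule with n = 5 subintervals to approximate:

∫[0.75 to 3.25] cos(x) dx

f(x) = cos(x)
a = 0.75, b = 3.25, n = 5
h = (b - a)/n = 0.500000

Trapezoidal rule: (h/2)[f(x₀) + 2f(x₁) + 2f(x₂) + ... + f(xₙ)]

x_0 = 0.7500, f(x_0) = 0.731689, coefficient = 1
x_1 = 1.2500, f(x_1) = 0.315322, coefficient = 2
x_2 = 1.7500, f(x_2) = -0.178246, coefficient = 2
x_3 = 2.2500, f(x_3) = -0.628174, coefficient = 2
x_4 = 2.7500, f(x_4) = -0.924302, coefficient = 2
x_5 = 3.2500, f(x_5) = -0.994130, coefficient = 1

I ≈ (0.500000/2) × -3.093240 = -0.773310
Exact value: -0.789834
Error: 0.016524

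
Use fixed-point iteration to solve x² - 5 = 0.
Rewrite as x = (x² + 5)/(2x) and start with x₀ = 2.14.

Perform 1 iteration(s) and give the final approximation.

Equation: x² - 5 = 0
Fixed-point form: x = (x² + 5)/(2x)
x₀ = 2.14

x_1 = g(2.140000) = 2.238224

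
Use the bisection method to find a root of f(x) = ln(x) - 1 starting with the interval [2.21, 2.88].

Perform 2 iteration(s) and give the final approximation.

f(x) = ln(x) - 1
Initial interval: [2.21, 2.88]

Iteration 1:
  c_1 = (2.210000 + 2.880000)/2 = 2.545000
  f(c_1) = f(2.545000) = -0.065869
  f(a) × f(c) ≥ 0, new interval: [2.545000, 2.880000]
Iteration 2:
  c_2 = (2.545000 + 2.880000)/2 = 2.712500
  f(c_2) = f(2.712500) = -0.002129
  f(a) × f(c) ≥ 0, new interval: [2.712500, 2.880000]

After 2 iteration(s), the approximation is c_2 = 2.712500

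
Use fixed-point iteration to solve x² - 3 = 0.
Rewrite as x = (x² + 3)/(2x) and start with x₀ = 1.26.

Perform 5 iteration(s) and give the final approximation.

Equation: x² - 3 = 0
Fixed-point form: x = (x² + 3)/(2x)
x₀ = 1.26

x_1 = g(1.260000) = 1.820476
x_2 = g(1.820476) = 1.734198
x_3 = g(1.734198) = 1.732052
x_4 = g(1.732052) = 1.732051
x_5 = g(1.732051) = 1.732051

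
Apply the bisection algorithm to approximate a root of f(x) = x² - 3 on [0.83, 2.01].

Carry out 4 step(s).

f(x) = x² - 3
Initial interval: [0.83, 2.01]

Iteration 1:
  c_1 = (0.830000 + 2.010000)/2 = 1.420000
  f(c_1) = f(1.420000) = -0.983600
  f(a) × f(c) ≥ 0, new interval: [1.420000, 2.010000]
Iteration 2:
  c_2 = (1.420000 + 2.010000)/2 = 1.715000
  f(c_2) = f(1.715000) = -0.058775
  f(a) × f(c) ≥ 0, new interval: [1.715000, 2.010000]
Iteration 3:
  c_3 = (1.715000 + 2.010000)/2 = 1.862500
  f(c_3) = f(1.862500) = 0.468906
  f(a) × f(c) < 0, new interval: [1.715000, 1.862500]
Iteration 4:
  c_4 = (1.715000 + 1.862500)/2 = 1.788750
  f(c_4) = f(1.788750) = 0.199627
  f(a) × f(c) < 0, new interval: [1.715000, 1.788750]

After 4 iteration(s), the approximation is c_4 = 1.788750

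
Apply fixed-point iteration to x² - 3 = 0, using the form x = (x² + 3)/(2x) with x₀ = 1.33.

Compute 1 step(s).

Equation: x² - 3 = 0
Fixed-point form: x = (x² + 3)/(2x)
x₀ = 1.33

x_1 = g(1.330000) = 1.792820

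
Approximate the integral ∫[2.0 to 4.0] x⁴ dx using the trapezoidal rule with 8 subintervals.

f(x) = x⁴
a = 2.0, b = 4.0, n = 8
h = (b - a)/n = 0.250000

Trapezoidal rule: (h/2)[f(x₀) + 2f(x₁) + 2f(x₂) + ... + f(xₙ)]

x_0 = 2.0000, f(x_0) = 16.000000, coefficient = 1
x_1 = 2.2500, f(x_1) = 25.628906, coefficient = 2
x_2 = 2.5000, f(x_2) = 39.062500, coefficient = 2
x_3 = 2.7500, f(x_3) = 57.191406, coefficient = 2
x_4 = 3.0000, f(x_4) = 81.000000, coefficient = 2
x_5 = 3.2500, f(x_5) = 111.566406, coefficient = 2
x_6 = 3.5000, f(x_6) = 150.062500, coefficient = 2
x_7 = 3.7500, f(x_7) = 197.753906, coefficient = 2
x_8 = 4.0000, f(x_8) = 256.000000, coefficient = 1

I ≈ (0.250000/2) × 1596.531250 = 199.566406
Exact value: 198.400000
Error: 1.166406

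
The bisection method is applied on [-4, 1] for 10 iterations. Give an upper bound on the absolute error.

Bisection error bound: |error| ≤ (b-a)/2^n
|error| ≤ (1 - (-4))/2^10 = 5/2^10
|error| ≤ 0.0048828125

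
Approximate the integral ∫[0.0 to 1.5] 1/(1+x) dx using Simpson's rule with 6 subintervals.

f(x) = 1/(1+x)
a = 0.0, b = 1.5, n = 6
h = (b - a)/n = 0.250000

Simpson's rule: (h/3)[f(x₀) + 4f(x₁) + 2f(x₂) + ... + f(xₙ)]

x_0 = 0.0000, f(x_0) = 1.000000, coefficient = 1
x_1 = 0.2500, f(x_1) = 0.800000, coefficient = 4
x_2 = 0.5000, f(x_2) = 0.666667, coefficient = 2
x_3 = 0.7500, f(x_3) = 0.571429, coefficient = 4
x_4 = 1.0000, f(x_4) = 0.500000, coefficient = 2
x_5 = 1.2500, f(x_5) = 0.444444, coefficient = 4
x_6 = 1.5000, f(x_6) = 0.400000, coefficient = 1

I ≈ (0.250000/3) × 10.996825 = 0.916402
Exact value: 0.916291
Error: 0.000111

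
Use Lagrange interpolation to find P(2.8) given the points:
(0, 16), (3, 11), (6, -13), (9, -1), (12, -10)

Lagrange interpolation formula:
P(x) = Σ yᵢ × Lᵢ(x)
where Lᵢ(x) = Π_{j≠i} (x - xⱼ)/(xᵢ - xⱼ)

L_0(2.8) = (2.8 - 3)/(0 - 3) × (2.8 - 6)/(0 - 6) × (2.8 - 9)/(0 - 9) × (2.8 - 12)/(0 - 12) = 0.018779
L_1(2.8) = (2.8 - 0)/(3 - 0) × (2.8 - 6)/(3 - 6) × (2.8 - 9)/(3 - 9) × (2.8 - 12)/(3 - 12) = 1.051602
L_2(2.8) = (2.8 - 0)/(6 - 0) × (2.8 - 3)/(6 - 3) × (2.8 - 9)/(6 - 9) × (2.8 - 12)/(6 - 12) = -0.098588
L_3(2.8) = (2.8 - 0)/(9 - 0) × (2.8 - 3)/(9 - 3) × (2.8 - 6)/(9 - 6) × (2.8 - 12)/(9 - 12) = 0.033923
L_4(2.8) = (2.8 - 0)/(12 - 0) × (2.8 - 3)/(12 - 3) × (2.8 - 6)/(12 - 6) × (2.8 - 9)/(12 - 9) = -0.005715

P(2.8) = 16×L_0(2.8) + 11×L_1(2.8) + (-13)×L_2(2.8) + (-1)×L_3(2.8) + (-10)×L_4(2.8)
P(2.8) = 13.172945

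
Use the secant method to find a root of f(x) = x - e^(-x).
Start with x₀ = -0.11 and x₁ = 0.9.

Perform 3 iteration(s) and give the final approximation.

f(x) = x - e^(-x)
x₀ = -0.11, x₁ = 0.9

Secant formula: x_{n+1} = x_n - f(x_n)(x_n - x_{n-1})/(f(x_n) - f(x_{n-1}))

Iteration 1:
  f(-0.110000) = -1.226278
  f(0.900000) = 0.493430
  x_2 = 0.900000 - 0.493430×(0.900000 - (-0.110000))/(0.493430 - (-1.226278))
       = 0.610204
Iteration 2:
  f(0.900000) = 0.493430
  f(0.610204) = 0.066964
  x_3 = 0.610204 - 0.066964×(0.610204 - 0.900000)/(0.066964 - 0.493430)
       = 0.564700
Iteration 3:
  f(0.610204) = 0.066964
  f(0.564700) = -0.003831
  x_4 = 0.564700 - (-0.003831)×(0.564700 - 0.610204)/(-0.003831 - 0.066964)
       = 0.567162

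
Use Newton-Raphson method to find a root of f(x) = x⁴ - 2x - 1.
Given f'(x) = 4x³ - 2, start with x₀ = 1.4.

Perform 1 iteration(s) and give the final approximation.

f(x) = x⁴ - 2x - 1
f'(x) = 4x³ - 2
x₀ = 1.4

Newton-Raphson formula: x_{n+1} = x_n - f(x_n)/f'(x_n)

Iteration 1:
  f(1.400000) = 0.041600
  f'(1.400000) = 8.976000
  x_1 = 1.400000 - 0.041600/8.976000 = 1.395365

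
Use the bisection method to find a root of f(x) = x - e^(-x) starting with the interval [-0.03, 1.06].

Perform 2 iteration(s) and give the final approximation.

f(x) = x - e^(-x)
Initial interval: [-0.03, 1.06]

Iteration 1:
  c_1 = (-0.030000 + 1.060000)/2 = 0.515000
  f(c_1) = f(0.515000) = -0.082501
  f(a) × f(c) ≥ 0, new interval: [0.515000, 1.060000]
Iteration 2:
  c_2 = (0.515000 + 1.060000)/2 = 0.787500
  f(c_2) = f(0.787500) = 0.332519
  f(a) × f(c) < 0, new interval: [0.515000, 0.787500]

After 2 iteration(s), the approximation is c_2 = 0.787500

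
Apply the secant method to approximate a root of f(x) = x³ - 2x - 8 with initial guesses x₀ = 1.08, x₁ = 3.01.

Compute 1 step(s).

f(x) = x³ - 2x - 8
x₀ = 1.08, x₁ = 3.01

Secant formula: x_{n+1} = x_n - f(x_n)(x_n - x_{n-1})/(f(x_n) - f(x_{n-1}))

Iteration 1:
  f(1.080000) = -8.900288
  f(3.010000) = 13.250901
  x_2 = 3.010000 - 13.250901×(3.010000 - 1.080000)/(13.250901 - (-8.900288))
       = 1.855469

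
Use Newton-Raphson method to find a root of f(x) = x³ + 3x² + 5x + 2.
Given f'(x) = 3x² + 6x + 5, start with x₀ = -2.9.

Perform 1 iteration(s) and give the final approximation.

f(x) = x³ + 3x² + 5x + 2
f'(x) = 3x² + 6x + 5
x₀ = -2.9

Newton-Raphson formula: x_{n+1} = x_n - f(x_n)/f'(x_n)

Iteration 1:
  f(-2.900000) = -11.659000
  f'(-2.900000) = 12.830000
  x_1 = -2.900000 - (-11.659000)/12.830000 = -1.991270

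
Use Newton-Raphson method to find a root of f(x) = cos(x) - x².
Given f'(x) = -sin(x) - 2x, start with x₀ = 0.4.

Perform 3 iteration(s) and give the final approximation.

f(x) = cos(x) - x²
f'(x) = -sin(x) - 2x
x₀ = 0.4

Newton-Raphson formula: x_{n+1} = x_n - f(x_n)/f'(x_n)

Iteration 1:
  f(0.400000) = 0.761061
  f'(0.400000) = -1.189418
  x_1 = 0.400000 - 0.761061/(-1.189418) = 1.039860
Iteration 2:
  f(1.039860) = -0.574967
  f'(1.039860) = -2.942053
  x_2 = 1.039860 - (-0.574967)/(-2.942053) = 0.844429
Iteration 3:
  f(0.844429) = -0.048902
  f'(0.844429) = -2.436450
  x_3 = 0.844429 - (-0.048902)/(-2.436450) = 0.824358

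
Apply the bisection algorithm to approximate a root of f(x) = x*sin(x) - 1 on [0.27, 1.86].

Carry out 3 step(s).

f(x) = x*sin(x) - 1
Initial interval: [0.27, 1.86]

Iteration 1:
  c_1 = (0.270000 + 1.860000)/2 = 1.065000
  f(c_1) = f(1.065000) = -0.068350
  f(a) × f(c) ≥ 0, new interval: [1.065000, 1.860000]
Iteration 2:
  c_2 = (1.065000 + 1.860000)/2 = 1.462500
  f(c_2) = f(1.462500) = 0.453932
  f(a) × f(c) < 0, new interval: [1.065000, 1.462500]
Iteration 3:
  c_3 = (1.065000 + 1.462500)/2 = 1.263750
  f(c_3) = f(1.263750) = 0.204645
  f(a) × f(c) < 0, new interval: [1.065000, 1.263750]

After 3 iteration(s), the approximation is c_3 = 1.263750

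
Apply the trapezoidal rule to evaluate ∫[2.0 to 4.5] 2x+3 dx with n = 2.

f(x) = 2x+3
a = 2.0, b = 4.5, n = 2
h = (b - a)/n = 1.250000

Trapezoidal rule: (h/2)[f(x₀) + 2f(x₁) + 2f(x₂) + ... + f(xₙ)]

x_0 = 2.0000, f(x_0) = 7.000000, coefficient = 1
x_1 = 3.2500, f(x_1) = 9.500000, coefficient = 2
x_2 = 4.5000, f(x_2) = 12.000000, coefficient = 1

I ≈ (1.250000/2) × 38.000000 = 23.750000
Exact value: 23.750000
Error: 0.000000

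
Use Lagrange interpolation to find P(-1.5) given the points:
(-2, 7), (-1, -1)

Lagrange interpolation formula:
P(x) = Σ yᵢ × Lᵢ(x)
where Lᵢ(x) = Π_{j≠i} (x - xⱼ)/(xᵢ - xⱼ)

L_0(-1.5) = (-1.5 - (-1))/(-2 - (-1)) = 0.500000
L_1(-1.5) = (-1.5 - (-2))/(-1 - (-2)) = 0.500000

P(-1.5) = 7×L_0(-1.5) + (-1)×L_1(-1.5)
P(-1.5) = 3.000000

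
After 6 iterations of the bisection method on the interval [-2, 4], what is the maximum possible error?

Bisection error bound: |error| ≤ (b-a)/2^n
|error| ≤ (4 - (-2))/2^6 = 6/2^6
|error| ≤ 0.0937500000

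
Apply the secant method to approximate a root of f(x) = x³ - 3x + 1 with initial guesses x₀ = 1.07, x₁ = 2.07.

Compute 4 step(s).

f(x) = x³ - 3x + 1
x₀ = 1.07, x₁ = 2.07

Secant formula: x_{n+1} = x_n - f(x_n)(x_n - x_{n-1})/(f(x_n) - f(x_{n-1}))

Iteration 1:
  f(1.070000) = -0.984957
  f(2.070000) = 3.659743
  x_2 = 2.070000 - 3.659743×(2.070000 - 1.070000)/(3.659743 - (-0.984957))
       = 1.282060
Iteration 2:
  f(2.070000) = 3.659743
  f(1.282060) = -0.738886
  x_3 = 1.282060 - (-0.738886)×(1.282060 - 2.070000)/(-0.738886 - 3.659743)
       = 1.414419
Iteration 3:
  f(1.282060) = -0.738886
  f(1.414419) = -0.413596
  x_4 = 1.414419 - (-0.413596)×(1.414419 - 1.282060)/(-0.413596 - (-0.738886))
       = 1.582710
Iteration 4:
  f(1.414419) = -0.413596
  f(1.582710) = 0.216512
  x_5 = 1.582710 - 0.216512×(1.582710 - 1.414419)/(0.216512 - (-0.413596))
       = 1.524883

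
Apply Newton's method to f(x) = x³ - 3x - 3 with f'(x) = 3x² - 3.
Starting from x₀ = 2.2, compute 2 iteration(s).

f(x) = x³ - 3x - 3
f'(x) = 3x² - 3
x₀ = 2.2

Newton-Raphson formula: x_{n+1} = x_n - f(x_n)/f'(x_n)

Iteration 1:
  f(2.200000) = 1.048000
  f'(2.200000) = 11.520000
  x_1 = 2.200000 - 1.048000/11.520000 = 2.109028
Iteration 2:
  f(2.109028) = 0.053868
  f'(2.109028) = 10.343995
  x_2 = 2.109028 - 0.053868/10.343995 = 2.103820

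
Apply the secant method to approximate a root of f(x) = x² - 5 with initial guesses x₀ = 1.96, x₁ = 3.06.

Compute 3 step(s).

f(x) = x² - 5
x₀ = 1.96, x₁ = 3.06

Secant formula: x_{n+1} = x_n - f(x_n)(x_n - x_{n-1})/(f(x_n) - f(x_{n-1}))

Iteration 1:
  f(1.960000) = -1.158400
  f(3.060000) = 4.363600
  x_2 = 3.060000 - 4.363600×(3.060000 - 1.960000)/(4.363600 - (-1.158400))
       = 2.190757
Iteration 2:
  f(3.060000) = 4.363600
  f(2.190757) = -0.200584
  x_3 = 2.190757 - (-0.200584)×(2.190757 - 3.060000)/(-0.200584 - 4.363600)
       = 2.228958
Iteration 3:
  f(2.190757) = -0.200584
  f(2.228958) = -0.031747
  x_4 = 2.228958 - (-0.031747)×(2.228958 - 2.190757)/(-0.031747 - (-0.200584))
       = 2.236141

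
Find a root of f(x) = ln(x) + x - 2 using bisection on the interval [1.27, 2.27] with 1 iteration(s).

f(x) = ln(x) + x - 2
Initial interval: [1.27, 2.27]

Iteration 1:
  c_1 = (1.270000 + 2.270000)/2 = 1.770000
  f(c_1) = f(1.770000) = 0.340980
  f(a) × f(c) < 0, new interval: [1.270000, 1.770000]

After 1 iteration(s), the approximation is c_1 = 1.770000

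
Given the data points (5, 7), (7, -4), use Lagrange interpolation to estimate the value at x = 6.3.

Lagrange interpolation formula:
P(x) = Σ yᵢ × Lᵢ(x)
where Lᵢ(x) = Π_{j≠i} (x - xⱼ)/(xᵢ - xⱼ)

L_0(6.3) = (6.3 - 7)/(5 - 7) = 0.350000
L_1(6.3) = (6.3 - 5)/(7 - 5) = 0.650000

P(6.3) = 7×L_0(6.3) + (-4)×L_1(6.3)
P(6.3) = -0.150000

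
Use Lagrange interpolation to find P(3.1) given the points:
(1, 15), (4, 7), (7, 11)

Lagrange interpolation formula:
P(x) = Σ yᵢ × Lᵢ(x)
where Lᵢ(x) = Π_{j≠i} (x - xⱼ)/(xᵢ - xⱼ)

L_0(3.1) = (3.1 - 4)/(1 - 4) × (3.1 - 7)/(1 - 7) = 0.195000
L_1(3.1) = (3.1 - 1)/(4 - 1) × (3.1 - 7)/(4 - 7) = 0.910000
L_2(3.1) = (3.1 - 1)/(7 - 1) × (3.1 - 4)/(7 - 4) = -0.105000

P(3.1) = 15×L_0(3.1) + 7×L_1(3.1) + 11×L_2(3.1)
P(3.1) = 8.140000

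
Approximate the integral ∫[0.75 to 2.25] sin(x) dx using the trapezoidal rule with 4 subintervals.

f(x) = sin(x)
a = 0.75, b = 2.25, n = 4
h = (b - a)/n = 0.375000

Trapezoidal rule: (h/2)[f(x₀) + 2f(x₁) + 2f(x₂) + ... + f(xₙ)]

x_0 = 0.7500, f(x_0) = 0.681639, coefficient = 1
x_1 = 1.1250, f(x_1) = 0.902268, coefficient = 2
x_2 = 1.5000, f(x_2) = 0.997495, coefficient = 2
x_3 = 1.8750, f(x_3) = 0.954086, coefficient = 2
x_4 = 2.2500, f(x_4) = 0.778073, coefficient = 1

I ≈ (0.375000/2) × 7.167409 = 1.343889
Exact value: 1.359862
Error: 0.015973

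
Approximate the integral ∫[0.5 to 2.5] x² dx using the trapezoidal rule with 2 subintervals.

f(x) = x²
a = 0.5, b = 2.5, n = 2
h = (b - a)/n = 1.000000

Trapezoidal rule: (h/2)[f(x₀) + 2f(x₁) + 2f(x₂) + ... + f(xₙ)]

x_0 = 0.5000, f(x_0) = 0.250000, coefficient = 1
x_1 = 1.5000, f(x_1) = 2.250000, coefficient = 2
x_2 = 2.5000, f(x_2) = 6.250000, coefficient = 1

I ≈ (1.000000/2) × 11.000000 = 5.500000
Exact value: 5.166667
Error: 0.333333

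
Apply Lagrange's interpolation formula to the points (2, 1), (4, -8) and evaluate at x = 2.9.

Lagrange interpolation formula:
P(x) = Σ yᵢ × Lᵢ(x)
where Lᵢ(x) = Π_{j≠i} (x - xⱼ)/(xᵢ - xⱼ)

L_0(2.9) = (2.9 - 4)/(2 - 4) = 0.550000
L_1(2.9) = (2.9 - 2)/(4 - 2) = 0.450000

P(2.9) = 1×L_0(2.9) + (-8)×L_1(2.9)
P(2.9) = -3.050000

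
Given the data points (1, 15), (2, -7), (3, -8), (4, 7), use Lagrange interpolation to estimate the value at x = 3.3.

Lagrange interpolation formula:
P(x) = Σ yᵢ × Lᵢ(x)
where Lᵢ(x) = Π_{j≠i} (x - xⱼ)/(xᵢ - xⱼ)

L_0(3.3) = (3.3 - 2)/(1 - 2) × (3.3 - 3)/(1 - 3) × (3.3 - 4)/(1 - 4) = 0.045500
L_1(3.3) = (3.3 - 1)/(2 - 1) × (3.3 - 3)/(2 - 3) × (3.3 - 4)/(2 - 4) = -0.241500
L_2(3.3) = (3.3 - 1)/(3 - 1) × (3.3 - 2)/(3 - 2) × (3.3 - 4)/(3 - 4) = 1.046500
L_3(3.3) = (3.3 - 1)/(4 - 1) × (3.3 - 2)/(4 - 2) × (3.3 - 3)/(4 - 3) = 0.149500

P(3.3) = 15×L_0(3.3) + (-7)×L_1(3.3) + (-8)×L_2(3.3) + 7×L_3(3.3)
P(3.3) = -4.952500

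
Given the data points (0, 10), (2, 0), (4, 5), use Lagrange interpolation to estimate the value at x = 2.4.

Lagrange interpolation formula:
P(x) = Σ yᵢ × Lᵢ(x)
where Lᵢ(x) = Π_{j≠i} (x - xⱼ)/(xᵢ - xⱼ)

L_0(2.4) = (2.4 - 2)/(0 - 2) × (2.4 - 4)/(0 - 4) = -0.080000
L_1(2.4) = (2.4 - 0)/(2 - 0) × (2.4 - 4)/(2 - 4) = 0.960000
L_2(2.4) = (2.4 - 0)/(4 - 0) × (2.4 - 2)/(4 - 2) = 0.120000

P(2.4) = 10×L_0(2.4) + 0×L_1(2.4) + 5×L_2(2.4)
P(2.4) = -0.200000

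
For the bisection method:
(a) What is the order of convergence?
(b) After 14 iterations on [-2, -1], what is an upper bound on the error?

(a) Bisection has linear (order 1) convergence; the error is halved each step.

(b) Error bound = (b-a)/2^n = (-1 - (-2))/2^{14}
    = 1/2^{14}

(a) 1 (linear); (b) error ≤ 6.10e-05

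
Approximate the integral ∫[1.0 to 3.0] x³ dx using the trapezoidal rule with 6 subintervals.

f(x) = x³
a = 1.0, b = 3.0, n = 6
h = (b - a)/n = 0.333333

Trapezoidal rule: (h/2)[f(x₀) + 2f(x₁) + 2f(x₂) + ... + f(xₙ)]

x_0 = 1.0000, f(x_0) = 1.000000, coefficient = 1
x_1 = 1.3333, f(x_1) = 2.370370, coefficient = 2
x_2 = 1.6667, f(x_2) = 4.629630, coefficient = 2
x_3 = 2.0000, f(x_3) = 8.000000, coefficient = 2
x_4 = 2.3333, f(x_4) = 12.703704, coefficient = 2
x_5 = 2.6667, f(x_5) = 18.962963, coefficient = 2
x_6 = 3.0000, f(x_6) = 27.000000, coefficient = 1

I ≈ (0.333333/2) × 121.333333 = 20.222222
Exact value: 20.000000
Error: 0.222222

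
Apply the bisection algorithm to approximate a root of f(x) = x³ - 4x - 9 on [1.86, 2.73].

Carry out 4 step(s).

f(x) = x³ - 4x - 9
Initial interval: [1.86, 2.73]

Iteration 1:
  c_1 = (1.860000 + 2.730000)/2 = 2.295000
  f(c_1) = f(2.295000) = -6.092178
  f(a) × f(c) ≥ 0, new interval: [2.295000, 2.730000]
Iteration 2:
  c_2 = (2.295000 + 2.730000)/2 = 2.512500
  f(c_2) = f(2.512500) = -3.189451
  f(a) × f(c) ≥ 0, new interval: [2.512500, 2.730000]
Iteration 3:
  c_3 = (2.512500 + 2.730000)/2 = 2.621250
  f(c_3) = f(2.621250) = -1.474518
  f(a) × f(c) ≥ 0, new interval: [2.621250, 2.730000]
Iteration 4:
  c_4 = (2.621250 + 2.730000)/2 = 2.675625
  f(c_4) = f(2.675625) = -0.547783
  f(a) × f(c) ≥ 0, new interval: [2.675625, 2.730000]

After 4 iteration(s), the approximation is c_4 = 2.675625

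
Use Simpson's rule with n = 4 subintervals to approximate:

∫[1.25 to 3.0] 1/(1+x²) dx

f(x) = 1/(1+x²)
a = 1.25, b = 3.0, n = 4
h = (b - a)/n = 0.437500

Simpson's rule: (h/3)[f(x₀) + 4f(x₁) + 2f(x₂) + ... + f(xₙ)]

x_0 = 1.2500, f(x_0) = 0.390244, coefficient = 1
x_1 = 1.6875, f(x_1) = 0.259898, coefficient = 4
x_2 = 2.1250, f(x_2) = 0.181303, coefficient = 2
x_3 = 2.5625, f(x_3) = 0.132163, coefficient = 4
x_4 = 3.0000, f(x_4) = 0.100000, coefficient = 1

I ≈ (0.437500/3) × 2.421097 = 0.353077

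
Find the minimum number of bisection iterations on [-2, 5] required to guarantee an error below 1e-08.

We need (b-a)/2^n ≤ 1e-08
(5 - (-2))/2^n ≤ 1e-08
7/2^n ≤ 1e-08
2^n ≥ 700000000
n ≥ log₂(700000000) = 29.38
n ≥ 30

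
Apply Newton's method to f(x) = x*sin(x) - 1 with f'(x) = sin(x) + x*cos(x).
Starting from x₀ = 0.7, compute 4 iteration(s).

f(x) = x*sin(x) - 1
f'(x) = sin(x) + x*cos(x)
x₀ = 0.7

Newton-Raphson formula: x_{n+1} = x_n - f(x_n)/f'(x_n)

Iteration 1:
  f(0.700000) = -0.549048
  f'(0.700000) = 1.179607
  x_1 = 0.700000 - (-0.549048)/1.179607 = 1.165450
Iteration 2:
  f(1.165450) = 0.071008
  f'(1.165450) = 1.378546
  x_2 = 1.165450 - 0.071008/1.378546 = 1.113940
Iteration 3:
  f(1.113940) = -0.000301
  f'(1.113940) = 1.388835
  x_3 = 1.113940 - (-0.000301)/1.388835 = 1.114157
Iteration 4:
  f(1.114157) = 0.000000
  f'(1.114157) = 1.388809
  x_4 = 1.114157 - 0.000000/1.388809 = 1.114157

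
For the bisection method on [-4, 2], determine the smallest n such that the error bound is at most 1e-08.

We need (b-a)/2^n ≤ 1e-08
(2 - (-4))/2^n ≤ 1e-08
6/2^n ≤ 1e-08
2^n ≥ 600000000
n ≥ log₂(600000000) = 29.16
n ≥ 30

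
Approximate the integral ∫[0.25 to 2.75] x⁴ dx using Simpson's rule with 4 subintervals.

f(x) = x⁴
a = 0.25, b = 2.75, n = 4
h = (b - a)/n = 0.625000

Simpson's rule: (h/3)[f(x₀) + 4f(x₁) + 2f(x₂) + ... + f(xₙ)]

x_0 = 0.2500, f(x_0) = 0.003906, coefficient = 1
x_1 = 0.8750, f(x_1) = 0.586182, coefficient = 4
x_2 = 1.5000, f(x_2) = 5.062500, coefficient = 2
x_3 = 2.1250, f(x_3) = 20.390869, coefficient = 4
x_4 = 2.7500, f(x_4) = 57.191406, coefficient = 1

I ≈ (0.625000/3) × 151.228516 = 31.505941
Exact value: 31.455078
Error: 0.050863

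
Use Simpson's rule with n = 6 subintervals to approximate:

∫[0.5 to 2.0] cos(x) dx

f(x) = cos(x)
a = 0.5, b = 2.0, n = 6
h = (b - a)/n = 0.250000

Simpson's rule: (h/3)[f(x₀) + 4f(x₁) + 2f(x₂) + ... + f(xₙ)]

x_0 = 0.5000, f(x_0) = 0.877583, coefficient = 1
x_1 = 0.7500, f(x_1) = 0.731689, coefficient = 4
x_2 = 1.0000, f(x_2) = 0.540302, coefficient = 2
x_3 = 1.2500, f(x_3) = 0.315322, coefficient = 4
x_4 = 1.5000, f(x_4) = 0.070737, coefficient = 2
x_5 = 1.7500, f(x_5) = -0.178246, coefficient = 4
x_6 = 2.0000, f(x_6) = -0.416147, coefficient = 1

I ≈ (0.250000/3) × 5.158575 = 0.429881
Exact value: 0.429872
Error: 0.000009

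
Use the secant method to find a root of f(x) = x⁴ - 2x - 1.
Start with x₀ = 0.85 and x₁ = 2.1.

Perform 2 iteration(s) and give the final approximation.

f(x) = x⁴ - 2x - 1
x₀ = 0.85, x₁ = 2.1

Secant formula: x_{n+1} = x_n - f(x_n)(x_n - x_{n-1})/(f(x_n) - f(x_{n-1}))

Iteration 1:
  f(0.850000) = -2.177994
  f(2.100000) = 14.248100
  x_2 = 2.100000 - 14.248100×(2.100000 - 0.850000)/(14.248100 - (-2.177994))
       = 1.015742
Iteration 2:
  f(2.100000) = 14.248100
  f(1.015742) = -1.967014
  x_3 = 1.015742 - (-1.967014)×(1.015742 - 2.100000)/(-1.967014 - 14.248100)
       = 1.147270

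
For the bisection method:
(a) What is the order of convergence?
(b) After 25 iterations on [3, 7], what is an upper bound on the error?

(a) Bisection has linear (order 1) convergence; the error is halved each step.

(b) Error bound = (b-a)/2^n = (7 - 3)/2^{25}
    = 4/2^{25}

(a) 1 (linear); (b) error ≤ 1.19e-07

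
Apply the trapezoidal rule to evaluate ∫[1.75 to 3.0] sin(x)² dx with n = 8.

f(x) = sin(x)²
a = 1.75, b = 3.0, n = 8
h = (b - a)/n = 0.156250

Trapezoidal rule: (h/2)[f(x₀) + 2f(x₁) + 2f(x₂) + ... + f(xₙ)]

x_0 = 1.7500, f(x_0) = 0.968228, coefficient = 1
x_1 = 1.9062, f(x_1) = 0.891629, coefficient = 2
x_2 = 2.0625, f(x_2) = 0.777095, coefficient = 2
x_3 = 2.2188, f(x_3) = 0.635720, coefficient = 2
x_4 = 2.3750, f(x_4) = 0.481199, coefficient = 2
x_5 = 2.5312, f(x_5) = 0.328499, coefficient = 2
x_6 = 2.6875, f(x_6) = 0.192411, coefficient = 2
x_7 = 2.8438, f(x_7) = 0.086118, coefficient = 2
x_8 = 3.0000, f(x_8) = 0.019915, coefficient = 1

I ≈ (0.156250/2) × 7.773485 = 0.607304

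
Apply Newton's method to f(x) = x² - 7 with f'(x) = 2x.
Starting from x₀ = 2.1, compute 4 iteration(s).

f(x) = x² - 7
f'(x) = 2x
x₀ = 2.1

Newton-Raphson formula: x_{n+1} = x_n - f(x_n)/f'(x_n)

Iteration 1:
  f(2.100000) = -2.590000
  f'(2.100000) = 4.200000
  x_1 = 2.100000 - (-2.590000)/4.200000 = 2.716667
Iteration 2:
  f(2.716667) = 0.380278
  f'(2.716667) = 5.433333
  x_2 = 2.716667 - 0.380278/5.433333 = 2.646677
Iteration 3:
  f(2.646677) = 0.004899
  f'(2.646677) = 5.293354
  x_3 = 2.646677 - 0.004899/5.293354 = 2.645751
Iteration 4:
  f(2.645751) = 0.000001
  f'(2.645751) = 5.291503
  x_4 = 2.645751 - 0.000001/5.291503 = 2.645751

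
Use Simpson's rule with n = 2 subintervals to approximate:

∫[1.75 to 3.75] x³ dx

f(x) = x³
a = 1.75, b = 3.75, n = 2
h = (b - a)/n = 1.000000

Simpson's rule: (h/3)[f(x₀) + 4f(x₁) + 2f(x₂) + ... + f(xₙ)]

x_0 = 1.7500, f(x_0) = 5.359375, coefficient = 1
x_1 = 2.7500, f(x_1) = 20.796875, coefficient = 4
x_2 = 3.7500, f(x_2) = 52.734375, coefficient = 1

I ≈ (1.000000/3) × 141.281250 = 47.093750
Exact value: 47.093750
Error: 0.000000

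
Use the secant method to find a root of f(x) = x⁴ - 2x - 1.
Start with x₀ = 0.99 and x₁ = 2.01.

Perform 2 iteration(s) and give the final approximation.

f(x) = x⁴ - 2x - 1
x₀ = 0.99, x₁ = 2.01

Secant formula: x_{n+1} = x_n - f(x_n)(x_n - x_{n-1})/(f(x_n) - f(x_{n-1}))

Iteration 1:
  f(0.990000) = -2.019404
  f(2.010000) = 11.302408
  x_2 = 2.010000 - 11.302408×(2.010000 - 0.990000)/(11.302408 - (-2.019404))
       = 1.144618
Iteration 2:
  f(2.010000) = 11.302408
  f(1.144618) = -1.572742
  x_3 = 1.144618 - (-1.572742)×(1.144618 - 2.010000)/(-1.572742 - 11.302408)
       = 1.250327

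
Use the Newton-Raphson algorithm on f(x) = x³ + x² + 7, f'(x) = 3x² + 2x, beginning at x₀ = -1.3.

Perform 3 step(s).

f(x) = x³ + x² + 7
f'(x) = 3x² + 2x
x₀ = -1.3

Newton-Raphson formula: x_{n+1} = x_n - f(x_n)/f'(x_n)

Iteration 1:
  f(-1.300000) = 6.493000
  f'(-1.300000) = 2.470000
  x_1 = -1.300000 - 6.493000/2.470000 = -3.928745
Iteration 2:
  f(-3.928745) = -38.205286
  f'(-3.928745) = 38.447621
  x_2 = -3.928745 - (-38.205286)/38.447621 = -2.935048
Iteration 3:
  f(-2.935048) = -9.669482
  f'(-2.935048) = 19.973423
  x_3 = -2.935048 - (-9.669482)/19.973423 = -2.450930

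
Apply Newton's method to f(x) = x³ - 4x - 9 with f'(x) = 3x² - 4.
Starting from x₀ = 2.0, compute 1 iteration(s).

f(x) = x³ - 4x - 9
f'(x) = 3x² - 4
x₀ = 2.0

Newton-Raphson formula: x_{n+1} = x_n - f(x_n)/f'(x_n)

Iteration 1:
  f(2.000000) = -9.000000
  f'(2.000000) = 8.000000
  x_1 = 2.000000 - (-9.000000)/8.000000 = 3.125000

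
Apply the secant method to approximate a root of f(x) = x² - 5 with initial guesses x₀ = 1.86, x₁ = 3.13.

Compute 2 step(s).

f(x) = x² - 5
x₀ = 1.86, x₁ = 3.13

Secant formula: x_{n+1} = x_n - f(x_n)(x_n - x_{n-1})/(f(x_n) - f(x_{n-1}))

Iteration 1:
  f(1.860000) = -1.540400
  f(3.130000) = 4.796900
  x_2 = 3.130000 - 4.796900×(3.130000 - 1.860000)/(4.796900 - (-1.540400))
       = 2.168697
Iteration 2:
  f(3.130000) = 4.796900
  f(2.168697) = -0.296752
  x_3 = 2.168697 - (-0.296752)×(2.168697 - 3.130000)/(-0.296752 - 4.796900)
       = 2.224702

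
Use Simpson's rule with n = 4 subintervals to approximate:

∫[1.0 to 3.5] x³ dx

f(x) = x³
a = 1.0, b = 3.5, n = 4
h = (b - a)/n = 0.625000

Simpson's rule: (h/3)[f(x₀) + 4f(x₁) + 2f(x₂) + ... + f(xₙ)]

x_0 = 1.0000, f(x_0) = 1.000000, coefficient = 1
x_1 = 1.6250, f(x_1) = 4.291016, coefficient = 4
x_2 = 2.2500, f(x_2) = 11.390625, coefficient = 2
x_3 = 2.8750, f(x_3) = 23.763672, coefficient = 4
x_4 = 3.5000, f(x_4) = 42.875000, coefficient = 1

I ≈ (0.625000/3) × 178.875000 = 37.265625
Exact value: 37.265625
Error: 0.000000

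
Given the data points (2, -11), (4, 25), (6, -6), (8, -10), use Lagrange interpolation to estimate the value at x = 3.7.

Lagrange interpolation formula:
P(x) = Σ yᵢ × Lᵢ(x)
where Lᵢ(x) = Π_{j≠i} (x - xⱼ)/(xᵢ - xⱼ)

L_0(3.7) = (3.7 - 4)/(2 - 4) × (3.7 - 6)/(2 - 6) × (3.7 - 8)/(2 - 8) = 0.061812
L_1(3.7) = (3.7 - 2)/(4 - 2) × (3.7 - 6)/(4 - 6) × (3.7 - 8)/(4 - 8) = 1.050812
L_2(3.7) = (3.7 - 2)/(6 - 2) × (3.7 - 4)/(6 - 4) × (3.7 - 8)/(6 - 8) = -0.137062
L_3(3.7) = (3.7 - 2)/(8 - 2) × (3.7 - 4)/(8 - 4) × (3.7 - 6)/(8 - 6) = 0.024437

P(3.7) = (-11)×L_0(3.7) + 25×L_1(3.7) + (-6)×L_2(3.7) + (-10)×L_3(3.7)
P(3.7) = 26.168375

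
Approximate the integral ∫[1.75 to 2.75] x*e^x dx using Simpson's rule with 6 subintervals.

f(x) = x*e^x
a = 1.75, b = 2.75, n = 6
h = (b - a)/n = 0.166667

Simpson's rule: (h/3)[f(x₀) + 4f(x₁) + 2f(x₂) + ... + f(xₙ)]

x_0 = 1.7500, f(x_0) = 10.070555, coefficient = 1
x_1 = 1.9167, f(x_1) = 13.029998, coefficient = 4
x_2 = 2.0833, f(x_2) = 16.731656, coefficient = 2
x_3 = 2.2500, f(x_3) = 21.347406, coefficient = 4
x_4 = 2.4167, f(x_4) = 27.087053, coefficient = 2
x_5 = 2.5833, f(x_5) = 34.206439, coefficient = 4
x_6 = 2.7500, f(x_6) = 43.017238, coefficient = 1

I ≈ (0.166667/3) × 415.060578 = 23.058921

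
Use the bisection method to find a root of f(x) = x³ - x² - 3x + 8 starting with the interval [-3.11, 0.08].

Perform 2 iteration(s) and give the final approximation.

f(x) = x³ - x² - 3x + 8
Initial interval: [-3.11, 0.08]

Iteration 1:
  c_1 = (-3.110000 + 0.080000)/2 = -1.515000
  f(c_1) = f(-1.515000) = 6.772509
  f(a) × f(c) < 0, new interval: [-3.110000, -1.515000]
Iteration 2:
  c_2 = (-3.110000 + (-1.515000))/2 = -2.312500
  f(c_2) = f(-2.312500) = -2.776611
  f(a) × f(c) ≥ 0, new interval: [-2.312500, -1.515000]

After 2 iteration(s), the approximation is c_2 = -2.312500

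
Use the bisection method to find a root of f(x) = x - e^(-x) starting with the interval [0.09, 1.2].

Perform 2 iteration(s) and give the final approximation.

f(x) = x - e^(-x)
Initial interval: [0.09, 1.2]

Iteration 1:
  c_1 = (0.090000 + 1.200000)/2 = 0.645000
  f(c_1) = f(0.645000) = 0.120337
  f(a) × f(c) < 0, new interval: [0.090000, 0.645000]
Iteration 2:
  c_2 = (0.090000 + 0.645000)/2 = 0.367500
  f(c_2) = f(0.367500) = -0.324963
  f(a) × f(c) ≥ 0, new interval: [0.367500, 0.645000]

After 2 iteration(s), the approximation is c_2 = 0.367500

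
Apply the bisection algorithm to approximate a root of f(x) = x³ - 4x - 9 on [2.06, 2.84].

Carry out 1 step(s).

f(x) = x³ - 4x - 9
Initial interval: [2.06, 2.84]

Iteration 1:
  c_1 = (2.060000 + 2.840000)/2 = 2.450000
  f(c_1) = f(2.450000) = -4.093875
  f(a) × f(c) ≥ 0, new interval: [2.450000, 2.840000]

After 1 iteration(s), the approximation is c_1 = 2.450000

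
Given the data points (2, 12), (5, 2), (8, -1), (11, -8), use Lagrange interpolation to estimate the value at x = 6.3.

Lagrange interpolation formula:
P(x) = Σ yᵢ × Lᵢ(x)
where Lᵢ(x) = Π_{j≠i} (x - xⱼ)/(xᵢ - xⱼ)

L_0(6.3) = (6.3 - 5)/(2 - 5) × (6.3 - 8)/(2 - 8) × (6.3 - 11)/(2 - 11) = -0.064117
L_1(6.3) = (6.3 - 2)/(5 - 2) × (6.3 - 8)/(5 - 8) × (6.3 - 11)/(5 - 11) = 0.636241
L_2(6.3) = (6.3 - 2)/(8 - 2) × (6.3 - 5)/(8 - 5) × (6.3 - 11)/(8 - 11) = 0.486537
L_3(6.3) = (6.3 - 2)/(11 - 2) × (6.3 - 5)/(11 - 5) × (6.3 - 8)/(11 - 8) = -0.058660

P(6.3) = 12×L_0(6.3) + 2×L_1(6.3) + (-1)×L_2(6.3) + (-8)×L_3(6.3)
P(6.3) = 0.485821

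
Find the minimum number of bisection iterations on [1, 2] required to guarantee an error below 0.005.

We need (b-a)/2^n ≤ 0.005
(2 - 1)/2^n ≤ 0.005
1/2^n ≤ 0.005
2^n ≥ 200
n ≥ log₂(200) = 7.64
n ≥ 8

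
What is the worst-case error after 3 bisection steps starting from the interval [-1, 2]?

Bisection error bound: |error| ≤ (b-a)/2^n
|error| ≤ (2 - (-1))/2^3 = 3/2^3
|error| ≤ 0.3750000000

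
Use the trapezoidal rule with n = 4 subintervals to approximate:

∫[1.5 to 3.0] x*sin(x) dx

f(x) = x*sin(x)
a = 1.5, b = 3.0, n = 4
h = (b - a)/n = 0.375000

Trapezoidal rule: (h/2)[f(x₀) + 2f(x₁) + 2f(x₂) + ... + f(xₙ)]

x_0 = 1.5000, f(x_0) = 1.496242, coefficient = 1
x_1 = 1.8750, f(x_1) = 1.788911, coefficient = 2
x_2 = 2.2500, f(x_2) = 1.750665, coefficient = 2
x_3 = 2.6250, f(x_3) = 1.296541, coefficient = 2
x_4 = 3.0000, f(x_4) = 0.423360, coefficient = 1

I ≈ (0.375000/2) × 11.591835 = 2.173469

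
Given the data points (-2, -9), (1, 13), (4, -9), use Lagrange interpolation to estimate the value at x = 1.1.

Lagrange interpolation formula:
P(x) = Σ yᵢ × Lᵢ(x)
where Lᵢ(x) = Π_{j≠i} (x - xⱼ)/(xᵢ - xⱼ)

L_0(1.1) = (1.1 - 1)/(-2 - 1) × (1.1 - 4)/(-2 - 4) = -0.016111
L_1(1.1) = (1.1 - (-2))/(1 - (-2)) × (1.1 - 4)/(1 - 4) = 0.998889
L_2(1.1) = (1.1 - (-2))/(4 - (-2)) × (1.1 - 1)/(4 - 1) = 0.017222

P(1.1) = (-9)×L_0(1.1) + 13×L_1(1.1) + (-9)×L_2(1.1)
P(1.1) = 12.975556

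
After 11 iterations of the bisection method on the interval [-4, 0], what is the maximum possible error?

Bisection error bound: |error| ≤ (b-a)/2^n
|error| ≤ (0 - (-4))/2^11 = 4/2^11
|error| ≤ 0.0019531250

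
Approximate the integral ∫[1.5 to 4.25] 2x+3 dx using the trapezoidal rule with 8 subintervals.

f(x) = 2x+3
a = 1.5, b = 4.25, n = 8
h = (b - a)/n = 0.343750

Trapezoidal rule: (h/2)[f(x₀) + 2f(x₁) + 2f(x₂) + ... + f(xₙ)]

x_0 = 1.5000, f(x_0) = 6.000000, coefficient = 1
x_1 = 1.8438, f(x_1) = 6.687500, coefficient = 2
x_2 = 2.1875, f(x_2) = 7.375000, coefficient = 2
x_3 = 2.5312, f(x_3) = 8.062500, coefficient = 2
x_4 = 2.8750, f(x_4) = 8.750000, coefficient = 2
x_5 = 3.2188, f(x_5) = 9.437500, coefficient = 2
x_6 = 3.5625, f(x_6) = 10.125000, coefficient = 2
x_7 = 3.9062, f(x_7) = 10.812500, coefficient = 2
x_8 = 4.2500, f(x_8) = 11.500000, coefficient = 1

I ≈ (0.343750/2) × 140.000000 = 24.062500
Exact value: 24.062500
Error: 0.000000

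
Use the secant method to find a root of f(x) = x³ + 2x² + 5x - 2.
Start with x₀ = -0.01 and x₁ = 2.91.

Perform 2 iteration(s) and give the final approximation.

f(x) = x³ + 2x² + 5x - 2
x₀ = -0.01, x₁ = 2.91

Secant formula: x_{n+1} = x_n - f(x_n)(x_n - x_{n-1})/(f(x_n) - f(x_{n-1}))

Iteration 1:
  f(-0.010000) = -2.049801
  f(2.910000) = 54.128371
  x_2 = 2.910000 - 54.128371×(2.910000 - (-0.010000))/(54.128371 - (-2.049801))
       = 0.096543
Iteration 2:
  f(2.910000) = 54.128371
  f(0.096543) = -1.497741
  x_3 = 0.096543 - (-1.497741)×(0.096543 - 2.910000)/(-1.497741 - 54.128371)
       = 0.172296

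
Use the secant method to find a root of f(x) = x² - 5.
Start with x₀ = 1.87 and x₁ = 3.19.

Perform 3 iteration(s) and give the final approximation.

f(x) = x² - 5
x₀ = 1.87, x₁ = 3.19

Secant formula: x_{n+1} = x_n - f(x_n)(x_n - x_{n-1})/(f(x_n) - f(x_{n-1}))

Iteration 1:
  f(1.870000) = -1.503100
  f(3.190000) = 5.176100
  x_2 = 3.190000 - 5.176100×(3.190000 - 1.870000)/(5.176100 - (-1.503100))
       = 2.167055
Iteration 2:
  f(3.190000) = 5.176100
  f(2.167055) = -0.303871
  x_3 = 2.167055 - (-0.303871)×(2.167055 - 3.190000)/(-0.303871 - 5.176100)
       = 2.223779
Iteration 3:
  f(2.167055) = -0.303871
  f(2.223779) = -0.054807
  x_4 = 2.223779 - (-0.054807)×(2.223779 - 2.167055)/(-0.054807 - (-0.303871))
       = 2.236261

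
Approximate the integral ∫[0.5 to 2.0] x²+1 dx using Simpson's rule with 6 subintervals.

f(x) = x²+1
a = 0.5, b = 2.0, n = 6
h = (b - a)/n = 0.250000

Simpson's rule: (h/3)[f(x₀) + 4f(x₁) + 2f(x₂) + ... + f(xₙ)]

x_0 = 0.5000, f(x_0) = 1.250000, coefficient = 1
x_1 = 0.7500, f(x_1) = 1.562500, coefficient = 4
x_2 = 1.0000, f(x_2) = 2.000000, coefficient = 2
x_3 = 1.2500, f(x_3) = 2.562500, coefficient = 4
x_4 = 1.5000, f(x_4) = 3.250000, coefficient = 2
x_5 = 1.7500, f(x_5) = 4.062500, coefficient = 4
x_6 = 2.0000, f(x_6) = 5.000000, coefficient = 1

I ≈ (0.250000/3) × 49.500000 = 4.125000
Exact value: 4.125000
Error: 0.000000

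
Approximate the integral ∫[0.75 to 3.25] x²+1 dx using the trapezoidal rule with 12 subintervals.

f(x) = x²+1
a = 0.75, b = 3.25, n = 12
h = (b - a)/n = 0.208333

Trapezoidal rule: (h/2)[f(x₀) + 2f(x₁) + 2f(x₂) + ... + f(xₙ)]

x_0 = 0.7500, f(x_0) = 1.562500, coefficient = 1
x_1 = 0.9583, f(x_1) = 1.918403, coefficient = 2
x_2 = 1.1667, f(x_2) = 2.361111, coefficient = 2
x_3 = 1.3750, f(x_3) = 2.890625, coefficient = 2
x_4 = 1.5833, f(x_4) = 3.506944, coefficient = 2
x_5 = 1.7917, f(x_5) = 4.210069, coefficient = 2
x_6 = 2.0000, f(x_6) = 5.000000, coefficient = 2
x_7 = 2.2083, f(x_7) = 5.876736, coefficient = 2
x_8 = 2.4167, f(x_8) = 6.840278, coefficient = 2
x_9 = 2.6250, f(x_9) = 7.890625, coefficient = 2
x_10 = 2.8333, f(x_10) = 9.027778, coefficient = 2
x_11 = 3.0417, f(x_11) = 10.251736, coefficient = 2
x_12 = 3.2500, f(x_12) = 11.562500, coefficient = 1

I ≈ (0.208333/2) × 132.673611 = 13.820168
Exact value: 13.802083
Error: 0.018084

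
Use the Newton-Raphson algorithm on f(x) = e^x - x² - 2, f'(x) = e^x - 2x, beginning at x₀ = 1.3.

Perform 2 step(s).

f(x) = e^x - x² - 2
f'(x) = e^x - 2x
x₀ = 1.3

Newton-Raphson formula: x_{n+1} = x_n - f(x_n)/f'(x_n)

Iteration 1:
  f(1.300000) = -0.020703
  f'(1.300000) = 1.069297
  x_1 = 1.300000 - (-0.020703)/1.069297 = 1.319362
Iteration 2:
  f(1.319362) = 0.000317
  f'(1.319362) = 1.102309
  x_2 = 1.319362 - 0.000317/1.102309 = 1.319074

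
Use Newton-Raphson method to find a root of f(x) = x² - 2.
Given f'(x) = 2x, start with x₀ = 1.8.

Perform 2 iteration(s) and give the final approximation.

f(x) = x² - 2
f'(x) = 2x
x₀ = 1.8

Newton-Raphson formula: x_{n+1} = x_n - f(x_n)/f'(x_n)

Iteration 1:
  f(1.800000) = 1.240000
  f'(1.800000) = 3.600000
  x_1 = 1.800000 - 1.240000/3.600000 = 1.455556
Iteration 2:
  f(1.455556) = 0.118642
  f'(1.455556) = 2.911111
  x_2 = 1.455556 - 0.118642/2.911111 = 1.414801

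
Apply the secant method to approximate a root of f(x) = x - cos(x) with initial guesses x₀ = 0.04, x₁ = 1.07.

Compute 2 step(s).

f(x) = x - cos(x)
x₀ = 0.04, x₁ = 1.07

Secant formula: x_{n+1} = x_n - f(x_n)(x_n - x_{n-1})/(f(x_n) - f(x_{n-1}))

Iteration 1:
  f(0.040000) = -0.959200
  f(1.070000) = 0.589876
  x_2 = 1.070000 - 0.589876×(1.070000 - 0.040000)/(0.589876 - (-0.959200))
       = 0.677784
Iteration 2:
  f(1.070000) = 0.589876
  f(0.677784) = -0.101180
  x_3 = 0.677784 - (-0.101180)×(0.677784 - 1.070000)/(-0.101180 - 0.589876)
       = 0.735210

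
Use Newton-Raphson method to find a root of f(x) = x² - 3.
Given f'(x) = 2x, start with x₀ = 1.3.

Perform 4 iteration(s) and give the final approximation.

f(x) = x² - 3
f'(x) = 2x
x₀ = 1.3

Newton-Raphson formula: x_{n+1} = x_n - f(x_n)/f'(x_n)

Iteration 1:
  f(1.300000) = -1.310000
  f'(1.300000) = 2.600000
  x_1 = 1.300000 - (-1.310000)/2.600000 = 1.803846
Iteration 2:
  f(1.803846) = 0.253861
  f'(1.803846) = 3.607692
  x_2 = 1.803846 - 0.253861/3.607692 = 1.733480
Iteration 3:
  f(1.733480) = 0.004951
  f'(1.733480) = 3.466959
  x_3 = 1.733480 - 0.004951/3.466959 = 1.732051
Iteration 4:
  f(1.732051) = 0.000002
  f'(1.732051) = 3.464103
  x_4 = 1.732051 - 0.000002/3.464103 = 1.732051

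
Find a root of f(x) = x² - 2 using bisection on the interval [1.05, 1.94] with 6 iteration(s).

f(x) = x² - 2
Initial interval: [1.05, 1.94]

Iteration 1:
  c_1 = (1.050000 + 1.940000)/2 = 1.495000
  f(c_1) = f(1.495000) = 0.235025
  f(a) × f(c) < 0, new interval: [1.050000, 1.495000]
Iteration 2:
  c_2 = (1.050000 + 1.495000)/2 = 1.272500
  f(c_2) = f(1.272500) = -0.380744
  f(a) × f(c) ≥ 0, new interval: [1.272500, 1.495000]
Iteration 3:
  c_3 = (1.272500 + 1.495000)/2 = 1.383750
  f(c_3) = f(1.383750) = -0.085236
  f(a) × f(c) ≥ 0, new interval: [1.383750, 1.495000]
Iteration 4:
  c_4 = (1.383750 + 1.495000)/2 = 1.439375
  f(c_4) = f(1.439375) = 0.071800
  f(a) × f(c) < 0, new interval: [1.383750, 1.439375]
Iteration 5:
  c_5 = (1.383750 + 1.439375)/2 = 1.411563
  f(c_5) = f(1.411563) = -0.007491
  f(a) × f(c) ≥ 0, new interval: [1.411563, 1.439375]
Iteration 6:
  c_6 = (1.411563 + 1.439375)/2 = 1.425469
  f(c_6) = f(1.425469) = 0.031961
  f(a) × f(c) < 0, new interval: [1.411563, 1.425469]

After 6 iteration(s), the approximation is c_6 = 1.425469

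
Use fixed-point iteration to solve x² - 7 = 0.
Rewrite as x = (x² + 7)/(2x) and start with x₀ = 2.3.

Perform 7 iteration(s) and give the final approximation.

Equation: x² - 7 = 0
Fixed-point form: x = (x² + 7)/(2x)
x₀ = 2.3

x_1 = g(2.300000) = 2.671739
x_2 = g(2.671739) = 2.645878
x_3 = g(2.645878) = 2.645751
x_4 = g(2.645751) = 2.645751
x_5 = g(2.645751) = 2.645751
x_6 = g(2.645751) = 2.645751
x_7 = g(2.645751) = 2.645751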